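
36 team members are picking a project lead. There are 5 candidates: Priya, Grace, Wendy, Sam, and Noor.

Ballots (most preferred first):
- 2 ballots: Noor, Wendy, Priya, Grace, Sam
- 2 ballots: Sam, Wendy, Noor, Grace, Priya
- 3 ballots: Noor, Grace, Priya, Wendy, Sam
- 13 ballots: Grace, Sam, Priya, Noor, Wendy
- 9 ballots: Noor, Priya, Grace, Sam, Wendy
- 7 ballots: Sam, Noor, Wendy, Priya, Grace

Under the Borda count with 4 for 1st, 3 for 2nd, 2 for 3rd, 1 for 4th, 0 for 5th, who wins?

Priya: 2×2 + 2×0 + 3×2 + 13×2 + 9×3 + 7×1 = 70
Grace: 2×1 + 2×1 + 3×3 + 13×4 + 9×2 + 7×0 = 83
Wendy: 2×3 + 2×3 + 3×1 + 13×0 + 9×0 + 7×2 = 29
Sam: 2×0 + 2×4 + 3×0 + 13×3 + 9×1 + 7×4 = 84
Noor: 2×4 + 2×2 + 3×4 + 13×1 + 9×4 + 7×3 = 94

Noor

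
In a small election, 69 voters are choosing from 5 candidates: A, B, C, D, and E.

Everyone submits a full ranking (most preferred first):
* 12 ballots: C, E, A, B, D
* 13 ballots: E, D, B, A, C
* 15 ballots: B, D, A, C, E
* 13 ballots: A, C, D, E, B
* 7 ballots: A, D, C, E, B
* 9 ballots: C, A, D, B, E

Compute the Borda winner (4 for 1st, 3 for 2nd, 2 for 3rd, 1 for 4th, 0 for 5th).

A

A: 12×2 + 13×1 + 15×2 + 13×4 + 7×4 + 9×3 = 174
B: 12×1 + 13×2 + 15×4 + 13×0 + 7×0 + 9×1 = 107
C: 12×4 + 13×0 + 15×1 + 13×3 + 7×2 + 9×4 = 152
D: 12×0 + 13×3 + 15×3 + 13×2 + 7×3 + 9×2 = 149
E: 12×3 + 13×4 + 15×0 + 13×1 + 7×1 + 9×0 = 108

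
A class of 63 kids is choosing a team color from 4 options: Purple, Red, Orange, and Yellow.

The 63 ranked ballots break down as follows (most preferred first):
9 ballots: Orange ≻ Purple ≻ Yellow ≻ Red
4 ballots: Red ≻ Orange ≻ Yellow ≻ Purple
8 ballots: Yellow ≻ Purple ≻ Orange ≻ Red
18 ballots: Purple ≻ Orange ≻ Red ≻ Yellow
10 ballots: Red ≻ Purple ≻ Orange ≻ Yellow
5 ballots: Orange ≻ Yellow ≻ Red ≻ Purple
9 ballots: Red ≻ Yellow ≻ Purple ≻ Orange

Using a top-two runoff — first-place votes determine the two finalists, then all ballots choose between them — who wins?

Purple

Round 1 first-place votes: Purple 18, Red 23, Orange 14, Yellow 8. Red and Purple advance.
Runoff: Red is ranked above Purple on 28 ballots, Purple above Red on 35.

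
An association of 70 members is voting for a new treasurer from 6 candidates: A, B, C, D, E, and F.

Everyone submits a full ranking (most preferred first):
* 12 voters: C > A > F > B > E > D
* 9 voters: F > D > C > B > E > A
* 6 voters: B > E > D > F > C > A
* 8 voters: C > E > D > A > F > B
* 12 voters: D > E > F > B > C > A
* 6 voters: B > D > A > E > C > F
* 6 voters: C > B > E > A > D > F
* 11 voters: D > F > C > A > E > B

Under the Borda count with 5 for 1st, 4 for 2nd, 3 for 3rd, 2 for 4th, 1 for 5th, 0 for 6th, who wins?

A: 12×4 + 9×0 + 6×0 + 8×2 + 12×0 + 6×3 + 6×2 + 11×2 = 116
B: 12×2 + 9×2 + 6×5 + 8×0 + 12×2 + 6×5 + 6×4 + 11×0 = 150
C: 12×5 + 9×3 + 6×1 + 8×5 + 12×1 + 6×1 + 6×5 + 11×3 = 214
D: 12×0 + 9×4 + 6×3 + 8×3 + 12×5 + 6×4 + 6×1 + 11×5 = 223
E: 12×1 + 9×1 + 6×4 + 8×4 + 12×4 + 6×2 + 6×3 + 11×1 = 166
F: 12×3 + 9×5 + 6×2 + 8×1 + 12×3 + 6×0 + 6×0 + 11×4 = 181

D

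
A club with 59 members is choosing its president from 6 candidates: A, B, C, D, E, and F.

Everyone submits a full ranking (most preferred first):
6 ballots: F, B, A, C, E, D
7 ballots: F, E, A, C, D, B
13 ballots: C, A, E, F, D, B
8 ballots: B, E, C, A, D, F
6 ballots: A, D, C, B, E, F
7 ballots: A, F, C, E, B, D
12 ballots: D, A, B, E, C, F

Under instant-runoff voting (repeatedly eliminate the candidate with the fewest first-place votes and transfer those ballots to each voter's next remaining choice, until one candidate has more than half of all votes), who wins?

Round 1: A 13, B 8, C 13, D 12, E 0, F 13. E eliminated.
Round 2: A 13, B 8, C 13, D 12, F 13. B eliminated.
Round 3: A 13, C 21, D 12, F 13. D eliminated.
Round 4: A 25, C 21, F 13. F eliminated.
Round 5: A 38, C 21. A has a majority (≥30).

A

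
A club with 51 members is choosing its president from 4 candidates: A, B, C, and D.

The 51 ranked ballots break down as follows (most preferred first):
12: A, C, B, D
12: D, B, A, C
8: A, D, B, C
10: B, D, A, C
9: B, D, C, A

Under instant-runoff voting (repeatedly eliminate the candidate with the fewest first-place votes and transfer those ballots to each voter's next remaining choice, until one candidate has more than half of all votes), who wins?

B

Round 1: A 20, B 19, C 0, D 12. C eliminated.
Round 2: A 20, B 19, D 12. D eliminated.
Round 3: A 20, B 31. B has a majority (≥26).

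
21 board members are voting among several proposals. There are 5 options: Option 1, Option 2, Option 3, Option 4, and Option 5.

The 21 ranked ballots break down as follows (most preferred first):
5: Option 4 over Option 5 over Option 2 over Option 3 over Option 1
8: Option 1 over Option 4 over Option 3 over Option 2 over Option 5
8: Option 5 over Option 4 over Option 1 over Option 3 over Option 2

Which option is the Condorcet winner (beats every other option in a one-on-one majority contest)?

Option 4

Option 4 vs Option 1: 13–8
Option 4 vs Option 2: 21–0
Option 4 vs Option 3: 21–0
Option 4 vs Option 5: 13–8
Option 4 beats every other option.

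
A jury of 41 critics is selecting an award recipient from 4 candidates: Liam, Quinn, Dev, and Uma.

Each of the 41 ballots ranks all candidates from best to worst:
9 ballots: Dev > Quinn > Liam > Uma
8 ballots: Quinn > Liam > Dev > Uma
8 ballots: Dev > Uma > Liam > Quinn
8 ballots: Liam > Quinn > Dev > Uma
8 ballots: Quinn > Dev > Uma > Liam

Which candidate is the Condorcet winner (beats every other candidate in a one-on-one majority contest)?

Quinn

Quinn vs Liam: 25–16
Quinn vs Dev: 24–17
Quinn vs Uma: 33–8
Quinn beats every other candidate.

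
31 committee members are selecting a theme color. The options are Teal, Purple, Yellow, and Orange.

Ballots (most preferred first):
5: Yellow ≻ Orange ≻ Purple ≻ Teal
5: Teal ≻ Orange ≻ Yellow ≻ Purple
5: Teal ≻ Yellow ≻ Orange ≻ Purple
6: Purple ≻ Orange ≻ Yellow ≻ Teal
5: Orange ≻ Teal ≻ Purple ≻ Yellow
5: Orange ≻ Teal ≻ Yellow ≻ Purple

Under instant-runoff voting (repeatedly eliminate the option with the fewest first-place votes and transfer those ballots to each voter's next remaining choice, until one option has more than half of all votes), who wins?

Orange

Round 1: Teal 10, Purple 6, Yellow 5, Orange 10. Yellow eliminated.
Round 2: Teal 10, Purple 6, Orange 15. Purple eliminated.
Round 3: Teal 10, Orange 21. Orange has a majority (≥16).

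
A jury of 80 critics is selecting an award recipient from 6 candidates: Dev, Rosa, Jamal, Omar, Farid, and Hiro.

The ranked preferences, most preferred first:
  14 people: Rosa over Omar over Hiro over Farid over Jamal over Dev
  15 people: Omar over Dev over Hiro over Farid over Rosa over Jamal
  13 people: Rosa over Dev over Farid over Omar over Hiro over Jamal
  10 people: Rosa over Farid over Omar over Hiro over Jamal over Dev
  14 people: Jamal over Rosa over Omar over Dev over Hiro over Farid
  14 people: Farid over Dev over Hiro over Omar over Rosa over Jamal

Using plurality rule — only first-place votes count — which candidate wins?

First-place votes: Dev 0, Rosa 37, Jamal 14, Omar 15, Farid 14, Hiro 0.

Rosa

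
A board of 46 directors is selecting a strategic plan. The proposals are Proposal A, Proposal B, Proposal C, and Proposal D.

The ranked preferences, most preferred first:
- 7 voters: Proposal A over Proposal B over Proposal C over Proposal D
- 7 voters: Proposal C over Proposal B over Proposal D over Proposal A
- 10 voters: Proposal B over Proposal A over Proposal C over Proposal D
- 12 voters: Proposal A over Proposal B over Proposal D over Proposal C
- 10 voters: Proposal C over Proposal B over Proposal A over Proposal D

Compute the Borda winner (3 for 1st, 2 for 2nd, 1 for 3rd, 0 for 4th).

Proposal A: 7×3 + 7×0 + 10×2 + 12×3 + 10×1 = 87
Proposal B: 7×2 + 7×2 + 10×3 + 12×2 + 10×2 = 102
Proposal C: 7×1 + 7×3 + 10×1 + 12×0 + 10×3 = 68
Proposal D: 7×0 + 7×1 + 10×0 + 12×1 + 10×0 = 19

Proposal B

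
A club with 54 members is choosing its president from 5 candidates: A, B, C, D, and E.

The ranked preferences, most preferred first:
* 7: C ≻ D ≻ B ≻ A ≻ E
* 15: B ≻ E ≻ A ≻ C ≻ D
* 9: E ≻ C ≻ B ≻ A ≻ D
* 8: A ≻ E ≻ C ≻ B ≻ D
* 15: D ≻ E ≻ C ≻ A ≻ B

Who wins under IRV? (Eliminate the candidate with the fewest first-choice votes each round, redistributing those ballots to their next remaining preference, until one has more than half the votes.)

Round 1: A 8, B 15, C 7, D 15, E 9. C eliminated.
Round 2: A 8, B 15, D 22, E 9. A eliminated.
Round 3: B 15, D 22, E 17. B eliminated.
Round 4: D 22, E 32. E has a majority (≥28).

E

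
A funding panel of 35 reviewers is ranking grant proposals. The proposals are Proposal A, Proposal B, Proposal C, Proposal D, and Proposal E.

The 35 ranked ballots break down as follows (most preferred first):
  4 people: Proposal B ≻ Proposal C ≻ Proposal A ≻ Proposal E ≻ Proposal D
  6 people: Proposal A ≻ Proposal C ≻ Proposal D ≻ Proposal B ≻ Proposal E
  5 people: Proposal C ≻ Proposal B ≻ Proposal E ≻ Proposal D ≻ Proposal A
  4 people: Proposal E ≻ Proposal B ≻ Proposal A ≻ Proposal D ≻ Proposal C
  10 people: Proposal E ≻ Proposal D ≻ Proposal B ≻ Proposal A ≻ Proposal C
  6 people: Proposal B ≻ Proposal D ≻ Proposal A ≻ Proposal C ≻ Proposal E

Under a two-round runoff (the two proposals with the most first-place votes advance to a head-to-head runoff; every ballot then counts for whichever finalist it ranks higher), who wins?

Proposal B

Round 1 first-place votes: Proposal A 6, Proposal B 10, Proposal C 5, Proposal D 0, Proposal E 14. Proposal E and Proposal B advance.
Runoff: Proposal E is ranked above Proposal B on 14 ballots, Proposal B above Proposal E on 21.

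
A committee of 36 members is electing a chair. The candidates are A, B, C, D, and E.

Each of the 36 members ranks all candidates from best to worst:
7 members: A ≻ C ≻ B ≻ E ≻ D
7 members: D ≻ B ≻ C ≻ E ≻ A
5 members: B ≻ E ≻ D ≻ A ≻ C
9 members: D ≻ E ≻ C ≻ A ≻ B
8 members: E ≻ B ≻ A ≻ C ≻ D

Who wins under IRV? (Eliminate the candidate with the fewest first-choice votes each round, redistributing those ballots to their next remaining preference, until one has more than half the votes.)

E

Round 1: A 7, B 5, C 0, D 16, E 8. C eliminated.
Round 2: A 7, B 5, D 16, E 8. B eliminated.
Round 3: A 7, D 16, E 13. A eliminated.
Round 4: D 16, E 20. E has a majority (≥19).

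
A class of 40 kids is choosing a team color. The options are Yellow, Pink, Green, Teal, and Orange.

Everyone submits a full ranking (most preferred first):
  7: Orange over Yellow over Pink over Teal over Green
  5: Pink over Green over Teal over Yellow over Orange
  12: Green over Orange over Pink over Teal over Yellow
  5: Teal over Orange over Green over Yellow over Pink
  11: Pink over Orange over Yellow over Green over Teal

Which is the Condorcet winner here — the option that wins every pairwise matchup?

Orange vs Yellow: 35–5
Orange vs Pink: 24–16
Orange vs Green: 23–17
Orange vs Teal: 30–10
Orange beats every other option.

Orange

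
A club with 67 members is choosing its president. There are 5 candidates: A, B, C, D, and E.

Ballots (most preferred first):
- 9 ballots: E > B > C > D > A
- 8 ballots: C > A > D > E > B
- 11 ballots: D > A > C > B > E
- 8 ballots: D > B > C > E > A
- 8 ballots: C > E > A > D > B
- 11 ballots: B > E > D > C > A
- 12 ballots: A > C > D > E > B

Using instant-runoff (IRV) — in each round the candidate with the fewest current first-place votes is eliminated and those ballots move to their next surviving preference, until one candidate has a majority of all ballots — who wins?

C

Round 1: A 12, B 11, C 16, D 19, E 9. E eliminated.
Round 2: A 12, B 20, C 16, D 19. A eliminated.
Round 3: B 20, C 28, D 19. D eliminated.
Round 4: B 28, C 39. C has a majority (≥34).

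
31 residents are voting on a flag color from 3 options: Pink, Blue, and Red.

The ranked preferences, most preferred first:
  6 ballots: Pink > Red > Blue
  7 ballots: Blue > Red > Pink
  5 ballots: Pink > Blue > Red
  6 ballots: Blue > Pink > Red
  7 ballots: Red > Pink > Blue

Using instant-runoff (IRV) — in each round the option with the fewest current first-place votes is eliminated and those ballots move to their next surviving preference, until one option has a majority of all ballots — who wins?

Round 1: Pink 11, Blue 13, Red 7. Red eliminated.
Round 2: Pink 18, Blue 13. Pink has a majority (≥16).

Pink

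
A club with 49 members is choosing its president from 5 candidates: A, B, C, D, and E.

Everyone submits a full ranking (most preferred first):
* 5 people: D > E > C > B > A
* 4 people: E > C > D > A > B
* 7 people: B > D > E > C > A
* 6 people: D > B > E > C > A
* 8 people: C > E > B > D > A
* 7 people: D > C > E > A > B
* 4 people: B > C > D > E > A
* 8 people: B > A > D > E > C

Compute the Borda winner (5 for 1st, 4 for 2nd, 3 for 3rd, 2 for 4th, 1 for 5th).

D

A: 5×1 + 4×2 + 7×1 + 6×1 + 8×1 + 7×2 + 4×1 + 8×4 = 84
B: 5×2 + 4×1 + 7×5 + 6×4 + 8×3 + 7×1 + 4×5 + 8×5 = 164
C: 5×3 + 4×4 + 7×2 + 6×2 + 8×5 + 7×4 + 4×4 + 8×1 = 149
D: 5×5 + 4×3 + 7×4 + 6×5 + 8×2 + 7×5 + 4×3 + 8×3 = 182
E: 5×4 + 4×5 + 7×3 + 6×3 + 8×4 + 7×3 + 4×2 + 8×2 = 156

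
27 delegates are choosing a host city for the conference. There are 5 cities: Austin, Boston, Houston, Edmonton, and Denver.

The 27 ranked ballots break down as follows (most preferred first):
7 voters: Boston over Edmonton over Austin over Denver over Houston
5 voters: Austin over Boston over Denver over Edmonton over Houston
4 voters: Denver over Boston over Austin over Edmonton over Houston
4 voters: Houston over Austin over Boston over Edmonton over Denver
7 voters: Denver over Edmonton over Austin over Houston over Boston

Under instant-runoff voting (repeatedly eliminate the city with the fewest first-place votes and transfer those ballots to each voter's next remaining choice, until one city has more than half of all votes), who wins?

Round 1: Austin 5, Boston 7, Houston 4, Edmonton 0, Denver 11. Edmonton eliminated.
Round 2: Austin 5, Boston 7, Houston 4, Denver 11. Houston eliminated.
Round 3: Austin 9, Boston 7, Denver 11. Boston eliminated.
Round 4: Austin 16, Denver 11. Austin has a majority (≥14).

Austin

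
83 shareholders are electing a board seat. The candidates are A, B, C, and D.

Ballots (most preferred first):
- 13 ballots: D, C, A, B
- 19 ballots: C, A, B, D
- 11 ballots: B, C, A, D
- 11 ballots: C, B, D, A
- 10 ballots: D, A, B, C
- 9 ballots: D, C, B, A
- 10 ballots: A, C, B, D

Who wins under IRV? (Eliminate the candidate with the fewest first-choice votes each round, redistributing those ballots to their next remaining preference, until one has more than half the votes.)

C

Round 1: A 10, B 11, C 30, D 32. A eliminated.
Round 2: B 11, C 40, D 32. B eliminated.
Round 3: C 51, D 32. C has a majority (≥42).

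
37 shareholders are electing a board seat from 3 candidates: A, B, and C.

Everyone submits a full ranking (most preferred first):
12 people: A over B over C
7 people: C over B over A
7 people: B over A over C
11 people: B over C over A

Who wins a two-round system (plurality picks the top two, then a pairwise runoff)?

B

Round 1 first-place votes: A 12, B 18, C 7. B and A advance.
Runoff: B is ranked above A on 25 ballots, A above B on 12.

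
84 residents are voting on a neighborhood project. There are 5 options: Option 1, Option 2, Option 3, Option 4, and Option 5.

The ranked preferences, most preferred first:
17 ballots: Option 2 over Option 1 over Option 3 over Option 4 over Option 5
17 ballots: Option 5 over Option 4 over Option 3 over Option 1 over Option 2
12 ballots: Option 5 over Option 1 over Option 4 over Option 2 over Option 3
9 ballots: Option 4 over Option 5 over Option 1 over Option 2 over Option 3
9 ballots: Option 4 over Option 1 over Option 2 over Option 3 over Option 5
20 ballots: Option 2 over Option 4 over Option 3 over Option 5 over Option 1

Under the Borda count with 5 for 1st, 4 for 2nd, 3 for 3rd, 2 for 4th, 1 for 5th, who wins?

Option 1: 17×4 + 17×2 + 12×4 + 9×3 + 9×4 + 20×1 = 233
Option 2: 17×5 + 17×1 + 12×2 + 9×2 + 9×3 + 20×5 = 271
Option 3: 17×3 + 17×3 + 12×1 + 9×1 + 9×2 + 20×3 = 201
Option 4: 17×2 + 17×4 + 12×3 + 9×5 + 9×5 + 20×4 = 308
Option 5: 17×1 + 17×5 + 12×5 + 9×4 + 9×1 + 20×2 = 247

Option 4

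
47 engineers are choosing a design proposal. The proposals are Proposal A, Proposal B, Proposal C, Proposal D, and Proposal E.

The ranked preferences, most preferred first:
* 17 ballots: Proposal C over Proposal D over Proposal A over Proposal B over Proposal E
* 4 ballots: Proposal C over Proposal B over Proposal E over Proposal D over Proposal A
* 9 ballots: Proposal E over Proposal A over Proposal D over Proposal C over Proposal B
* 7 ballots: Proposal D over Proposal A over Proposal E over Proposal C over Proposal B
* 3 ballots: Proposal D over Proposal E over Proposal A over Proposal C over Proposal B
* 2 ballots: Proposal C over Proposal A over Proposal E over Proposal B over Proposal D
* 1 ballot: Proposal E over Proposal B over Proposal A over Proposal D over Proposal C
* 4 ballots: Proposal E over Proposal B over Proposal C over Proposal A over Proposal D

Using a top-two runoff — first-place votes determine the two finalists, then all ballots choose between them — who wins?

Round 1 first-place votes: Proposal A 0, Proposal B 0, Proposal C 23, Proposal D 10, Proposal E 14. Proposal C and Proposal E advance.
Runoff: Proposal C is ranked above Proposal E on 23 ballots, Proposal E above Proposal C on 24.

Proposal E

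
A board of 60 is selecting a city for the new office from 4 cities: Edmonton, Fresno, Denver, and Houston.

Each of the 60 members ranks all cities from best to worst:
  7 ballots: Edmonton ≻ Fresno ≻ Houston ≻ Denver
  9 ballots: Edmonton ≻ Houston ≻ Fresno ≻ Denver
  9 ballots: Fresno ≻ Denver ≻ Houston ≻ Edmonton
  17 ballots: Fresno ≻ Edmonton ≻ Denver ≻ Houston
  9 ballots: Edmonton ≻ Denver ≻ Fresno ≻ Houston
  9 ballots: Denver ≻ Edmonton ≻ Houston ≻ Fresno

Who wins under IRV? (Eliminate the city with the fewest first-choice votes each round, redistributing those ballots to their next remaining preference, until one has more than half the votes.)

Edmonton

Round 1: Edmonton 25, Fresno 26, Denver 9, Houston 0. Houston eliminated.
Round 2: Edmonton 25, Fresno 26, Denver 9. Denver eliminated.
Round 3: Edmonton 34, Fresno 26. Edmonton has a majority (≥31).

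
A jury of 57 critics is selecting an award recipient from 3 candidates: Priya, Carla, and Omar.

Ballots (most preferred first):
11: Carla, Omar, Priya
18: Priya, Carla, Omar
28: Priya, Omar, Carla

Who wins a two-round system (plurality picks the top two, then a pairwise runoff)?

Round 1 first-place votes: Priya 46, Carla 11, Omar 0. Priya and Carla advance.
Runoff: Priya is ranked above Carla on 46 ballots, Carla above Priya on 11.

Priya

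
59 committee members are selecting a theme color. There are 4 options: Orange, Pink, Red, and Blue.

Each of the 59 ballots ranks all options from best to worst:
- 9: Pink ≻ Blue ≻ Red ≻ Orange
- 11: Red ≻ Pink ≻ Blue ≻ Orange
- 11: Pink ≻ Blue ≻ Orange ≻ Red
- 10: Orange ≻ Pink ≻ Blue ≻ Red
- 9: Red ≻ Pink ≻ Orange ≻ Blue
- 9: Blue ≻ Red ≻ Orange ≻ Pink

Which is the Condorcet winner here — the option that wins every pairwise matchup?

Pink vs Orange: 40–19
Pink vs Red: 30–29
Pink vs Blue: 50–9
Pink beats every other option.

Pink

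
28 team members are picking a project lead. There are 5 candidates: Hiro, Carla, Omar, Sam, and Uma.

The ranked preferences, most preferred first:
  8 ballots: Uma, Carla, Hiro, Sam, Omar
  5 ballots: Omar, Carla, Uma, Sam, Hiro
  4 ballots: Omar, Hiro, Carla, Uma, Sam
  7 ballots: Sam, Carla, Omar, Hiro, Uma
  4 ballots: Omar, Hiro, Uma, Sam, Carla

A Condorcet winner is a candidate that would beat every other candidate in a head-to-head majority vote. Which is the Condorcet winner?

Carla vs Hiro: 20–8
Carla vs Omar: 15–13
Carla vs Sam: 17–11
Carla vs Uma: 16–12
Carla beats every other candidate.

Carla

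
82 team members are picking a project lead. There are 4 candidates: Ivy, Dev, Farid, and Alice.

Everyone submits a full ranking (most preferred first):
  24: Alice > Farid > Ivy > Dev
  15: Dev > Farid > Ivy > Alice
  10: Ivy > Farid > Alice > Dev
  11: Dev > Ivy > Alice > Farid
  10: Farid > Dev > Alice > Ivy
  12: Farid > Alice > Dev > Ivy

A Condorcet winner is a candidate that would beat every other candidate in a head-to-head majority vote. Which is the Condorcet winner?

Farid vs Ivy: 61–21
Farid vs Dev: 56–26
Farid vs Alice: 47–35
Farid beats every other candidate.

Farid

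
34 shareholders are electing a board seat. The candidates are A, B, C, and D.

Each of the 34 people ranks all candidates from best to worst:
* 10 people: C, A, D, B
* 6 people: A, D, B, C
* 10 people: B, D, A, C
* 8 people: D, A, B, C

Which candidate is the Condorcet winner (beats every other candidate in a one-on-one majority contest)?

D vs A: 18–16
D vs B: 24–10
D vs C: 24–10
D beats every other candidate.

D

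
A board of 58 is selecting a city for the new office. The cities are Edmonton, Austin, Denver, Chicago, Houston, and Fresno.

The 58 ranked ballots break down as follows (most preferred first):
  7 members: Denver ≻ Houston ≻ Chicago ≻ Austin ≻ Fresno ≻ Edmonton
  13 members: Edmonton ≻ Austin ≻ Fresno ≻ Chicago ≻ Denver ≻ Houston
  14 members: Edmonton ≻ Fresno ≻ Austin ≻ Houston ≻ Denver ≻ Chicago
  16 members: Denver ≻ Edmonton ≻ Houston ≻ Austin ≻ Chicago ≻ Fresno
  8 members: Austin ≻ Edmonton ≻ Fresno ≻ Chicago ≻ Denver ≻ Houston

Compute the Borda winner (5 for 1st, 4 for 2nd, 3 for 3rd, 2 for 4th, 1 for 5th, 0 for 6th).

Edmonton: 7×0 + 13×5 + 14×5 + 16×4 + 8×4 = 231
Austin: 7×2 + 13×4 + 14×3 + 16×2 + 8×5 = 180
Denver: 7×5 + 13×1 + 14×1 + 16×5 + 8×1 = 150
Chicago: 7×3 + 13×2 + 14×0 + 16×1 + 8×2 = 79
Houston: 7×4 + 13×0 + 14×2 + 16×3 + 8×0 = 104
Fresno: 7×1 + 13×3 + 14×4 + 16×0 + 8×3 = 126

Edmonton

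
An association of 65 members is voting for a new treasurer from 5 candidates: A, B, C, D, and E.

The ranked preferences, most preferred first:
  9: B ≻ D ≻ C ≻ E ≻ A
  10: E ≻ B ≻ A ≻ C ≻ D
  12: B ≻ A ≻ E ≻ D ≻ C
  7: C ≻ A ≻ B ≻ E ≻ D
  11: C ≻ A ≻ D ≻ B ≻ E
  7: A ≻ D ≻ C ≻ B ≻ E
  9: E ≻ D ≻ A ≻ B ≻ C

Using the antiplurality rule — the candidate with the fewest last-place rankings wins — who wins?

Last-place votes: A 9, B 0, C 21, D 17, E 18.

B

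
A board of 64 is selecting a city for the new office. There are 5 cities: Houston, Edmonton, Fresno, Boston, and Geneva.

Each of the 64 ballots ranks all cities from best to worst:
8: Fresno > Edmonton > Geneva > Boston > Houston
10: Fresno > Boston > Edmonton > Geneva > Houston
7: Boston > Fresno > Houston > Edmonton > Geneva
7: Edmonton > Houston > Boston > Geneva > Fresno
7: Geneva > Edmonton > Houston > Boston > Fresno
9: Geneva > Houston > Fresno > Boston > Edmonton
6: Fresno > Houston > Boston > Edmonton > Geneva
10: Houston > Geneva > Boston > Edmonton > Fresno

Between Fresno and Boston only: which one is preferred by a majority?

Fresno

Fresno is ranked above Boston on 33 ballots; Boston above Fresno on 31.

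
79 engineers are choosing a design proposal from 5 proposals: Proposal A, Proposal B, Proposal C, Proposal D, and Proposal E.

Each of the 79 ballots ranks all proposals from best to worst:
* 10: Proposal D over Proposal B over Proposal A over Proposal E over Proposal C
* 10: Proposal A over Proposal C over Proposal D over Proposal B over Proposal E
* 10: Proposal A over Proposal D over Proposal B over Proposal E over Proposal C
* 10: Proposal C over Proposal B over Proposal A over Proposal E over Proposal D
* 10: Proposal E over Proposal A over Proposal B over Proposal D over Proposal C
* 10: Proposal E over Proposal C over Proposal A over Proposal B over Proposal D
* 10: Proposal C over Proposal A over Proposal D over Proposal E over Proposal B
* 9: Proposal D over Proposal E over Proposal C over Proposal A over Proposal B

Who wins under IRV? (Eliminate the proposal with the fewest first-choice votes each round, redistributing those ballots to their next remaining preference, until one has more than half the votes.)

Round 1: Proposal A 20, Proposal B 0, Proposal C 20, Proposal D 19, Proposal E 20. Proposal B eliminated.
Round 2: Proposal A 20, Proposal C 20, Proposal D 19, Proposal E 20. Proposal D eliminated.
Round 3: Proposal A 30, Proposal C 20, Proposal E 29. Proposal C eliminated.
Round 4: Proposal A 50, Proposal E 29. Proposal A has a majority (≥40).

Proposal A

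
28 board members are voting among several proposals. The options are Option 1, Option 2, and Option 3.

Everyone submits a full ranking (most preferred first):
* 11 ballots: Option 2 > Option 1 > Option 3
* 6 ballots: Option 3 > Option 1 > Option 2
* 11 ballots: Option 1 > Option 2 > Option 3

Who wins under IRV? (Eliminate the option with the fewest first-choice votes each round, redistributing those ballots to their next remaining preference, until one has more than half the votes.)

Option 1

Round 1: Option 1 11, Option 2 11, Option 3 6. Option 3 eliminated.
Round 2: Option 1 17, Option 2 11. Option 1 has a majority (≥15).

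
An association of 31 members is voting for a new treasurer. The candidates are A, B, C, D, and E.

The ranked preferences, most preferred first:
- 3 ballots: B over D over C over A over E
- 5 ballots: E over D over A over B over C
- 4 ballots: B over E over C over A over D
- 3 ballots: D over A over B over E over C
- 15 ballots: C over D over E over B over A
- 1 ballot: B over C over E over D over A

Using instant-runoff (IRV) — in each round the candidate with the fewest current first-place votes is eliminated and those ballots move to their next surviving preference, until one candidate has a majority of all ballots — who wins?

Round 1: A 0, B 8, C 15, D 3, E 5. A eliminated.
Round 2: B 8, C 15, D 3, E 5. D eliminated.
Round 3: B 11, C 15, E 5. E eliminated.
Round 4: B 16, C 15. B has a majority (≥16).

B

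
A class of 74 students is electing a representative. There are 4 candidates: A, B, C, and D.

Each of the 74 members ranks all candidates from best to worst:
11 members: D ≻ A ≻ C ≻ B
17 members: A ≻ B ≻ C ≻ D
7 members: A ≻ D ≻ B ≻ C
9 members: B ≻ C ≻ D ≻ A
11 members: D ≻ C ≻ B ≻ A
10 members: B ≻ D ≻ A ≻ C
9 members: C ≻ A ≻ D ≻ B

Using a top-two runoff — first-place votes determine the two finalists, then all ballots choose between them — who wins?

Round 1 first-place votes: A 24, B 19, C 9, D 22. A and D advance.
Runoff: A is ranked above D on 33 ballots, D above A on 41.

D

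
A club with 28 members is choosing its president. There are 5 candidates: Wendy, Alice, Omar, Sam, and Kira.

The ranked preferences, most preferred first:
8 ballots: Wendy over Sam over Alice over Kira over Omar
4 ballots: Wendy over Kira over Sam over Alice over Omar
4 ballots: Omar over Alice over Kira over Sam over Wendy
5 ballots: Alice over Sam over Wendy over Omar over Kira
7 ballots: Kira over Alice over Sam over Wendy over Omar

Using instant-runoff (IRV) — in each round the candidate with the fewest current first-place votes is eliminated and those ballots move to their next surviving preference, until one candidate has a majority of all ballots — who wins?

Alice

Round 1: Wendy 12, Alice 5, Omar 4, Sam 0, Kira 7. Sam eliminated.
Round 2: Wendy 12, Alice 5, Omar 4, Kira 7. Omar eliminated.
Round 3: Wendy 12, Alice 9, Kira 7. Kira eliminated.
Round 4: Wendy 12, Alice 16. Alice has a majority (≥15).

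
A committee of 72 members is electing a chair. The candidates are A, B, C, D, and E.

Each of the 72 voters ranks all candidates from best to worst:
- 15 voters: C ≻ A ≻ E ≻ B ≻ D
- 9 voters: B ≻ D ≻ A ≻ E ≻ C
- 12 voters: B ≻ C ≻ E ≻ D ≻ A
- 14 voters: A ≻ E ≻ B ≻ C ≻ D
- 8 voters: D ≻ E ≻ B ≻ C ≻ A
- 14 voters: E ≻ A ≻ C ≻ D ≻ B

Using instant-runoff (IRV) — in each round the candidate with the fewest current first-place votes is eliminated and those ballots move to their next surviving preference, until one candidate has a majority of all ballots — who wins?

E

Round 1: A 14, B 21, C 15, D 8, E 14. D eliminated.
Round 2: A 14, B 21, C 15, E 22. A eliminated.
Round 3: B 21, C 15, E 36. C eliminated.
Round 4: B 21, E 51. E has a majority (≥37).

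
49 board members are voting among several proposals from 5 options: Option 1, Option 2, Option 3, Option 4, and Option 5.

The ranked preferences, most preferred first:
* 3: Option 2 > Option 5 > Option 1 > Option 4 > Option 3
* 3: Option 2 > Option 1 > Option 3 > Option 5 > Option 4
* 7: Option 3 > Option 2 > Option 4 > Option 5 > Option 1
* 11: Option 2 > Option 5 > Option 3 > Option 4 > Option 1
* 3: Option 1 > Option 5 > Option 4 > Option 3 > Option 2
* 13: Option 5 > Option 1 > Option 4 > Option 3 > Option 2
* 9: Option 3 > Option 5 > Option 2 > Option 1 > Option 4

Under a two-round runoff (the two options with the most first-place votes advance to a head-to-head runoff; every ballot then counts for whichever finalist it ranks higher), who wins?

Option 3

Round 1 first-place votes: Option 1 3, Option 2 17, Option 3 16, Option 4 0, Option 5 13. Option 2 and Option 3 advance.
Runoff: Option 2 is ranked above Option 3 on 17 ballots, Option 3 above Option 2 on 32.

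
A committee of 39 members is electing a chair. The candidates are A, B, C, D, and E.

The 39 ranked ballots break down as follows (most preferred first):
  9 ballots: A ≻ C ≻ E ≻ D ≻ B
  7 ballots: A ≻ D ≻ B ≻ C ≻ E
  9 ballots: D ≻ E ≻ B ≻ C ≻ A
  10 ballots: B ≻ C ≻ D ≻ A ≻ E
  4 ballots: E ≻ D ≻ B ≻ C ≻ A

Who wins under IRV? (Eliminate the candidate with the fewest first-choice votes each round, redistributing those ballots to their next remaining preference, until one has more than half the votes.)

D

Round 1: A 16, B 10, C 0, D 9, E 4. C eliminated.
Round 2: A 16, B 10, D 9, E 4. E eliminated.
Round 3: A 16, B 10, D 13. B eliminated.
Round 4: A 16, D 23. D has a majority (≥20).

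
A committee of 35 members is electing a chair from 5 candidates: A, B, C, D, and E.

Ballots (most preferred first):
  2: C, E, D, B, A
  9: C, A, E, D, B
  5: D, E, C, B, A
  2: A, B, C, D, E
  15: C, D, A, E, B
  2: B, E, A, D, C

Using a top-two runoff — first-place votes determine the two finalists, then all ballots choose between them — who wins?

C

Round 1 first-place votes: A 2, B 2, C 26, D 5, E 0. C and D advance.
Runoff: C is ranked above D on 28 ballots, D above C on 7.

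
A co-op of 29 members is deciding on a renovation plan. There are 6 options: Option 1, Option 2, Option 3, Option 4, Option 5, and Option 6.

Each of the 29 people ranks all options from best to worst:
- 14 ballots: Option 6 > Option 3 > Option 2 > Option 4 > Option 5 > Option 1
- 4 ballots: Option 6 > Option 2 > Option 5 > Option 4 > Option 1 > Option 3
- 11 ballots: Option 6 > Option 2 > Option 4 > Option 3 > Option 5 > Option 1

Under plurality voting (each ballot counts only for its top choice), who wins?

First-place votes: Option 1 0, Option 2 0, Option 3 0, Option 4 0, Option 5 0, Option 6 29.

Option 6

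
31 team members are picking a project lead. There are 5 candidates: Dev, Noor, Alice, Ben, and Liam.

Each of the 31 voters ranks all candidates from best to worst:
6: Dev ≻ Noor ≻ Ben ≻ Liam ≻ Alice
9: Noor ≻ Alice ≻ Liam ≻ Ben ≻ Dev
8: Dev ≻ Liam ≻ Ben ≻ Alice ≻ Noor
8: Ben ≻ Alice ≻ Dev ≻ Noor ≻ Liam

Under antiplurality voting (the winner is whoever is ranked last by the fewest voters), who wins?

Last-place votes: Dev 9, Noor 8, Alice 6, Ben 0, Liam 8.

Ben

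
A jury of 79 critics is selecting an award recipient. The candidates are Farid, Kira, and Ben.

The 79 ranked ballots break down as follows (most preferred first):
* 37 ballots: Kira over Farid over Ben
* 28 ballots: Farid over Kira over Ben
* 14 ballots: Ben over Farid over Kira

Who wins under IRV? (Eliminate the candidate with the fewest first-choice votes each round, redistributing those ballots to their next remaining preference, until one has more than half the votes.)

Round 1: Farid 28, Kira 37, Ben 14. Ben eliminated.
Round 2: Farid 42, Kira 37. Farid has a majority (≥40).

Farid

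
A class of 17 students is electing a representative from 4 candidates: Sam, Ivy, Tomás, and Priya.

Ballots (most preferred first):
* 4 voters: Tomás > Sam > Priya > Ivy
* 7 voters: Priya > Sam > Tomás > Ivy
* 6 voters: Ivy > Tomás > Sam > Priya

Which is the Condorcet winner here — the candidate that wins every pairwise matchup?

Tomás

Tomás vs Sam: 10–7
Tomás vs Ivy: 11–6
Tomás vs Priya: 10–7
Tomás beats every other candidate.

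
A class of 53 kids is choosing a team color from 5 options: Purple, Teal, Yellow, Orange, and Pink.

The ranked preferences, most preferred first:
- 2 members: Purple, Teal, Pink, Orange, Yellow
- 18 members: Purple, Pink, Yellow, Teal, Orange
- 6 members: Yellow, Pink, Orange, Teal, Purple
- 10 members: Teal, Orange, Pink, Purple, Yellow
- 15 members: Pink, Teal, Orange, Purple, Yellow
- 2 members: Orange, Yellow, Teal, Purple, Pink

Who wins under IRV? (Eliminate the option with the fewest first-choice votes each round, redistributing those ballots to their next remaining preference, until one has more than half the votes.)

Pink

Round 1: Purple 20, Teal 10, Yellow 6, Orange 2, Pink 15. Orange eliminated.
Round 2: Purple 20, Teal 10, Yellow 8, Pink 15. Yellow eliminated.
Round 3: Purple 20, Teal 12, Pink 21. Teal eliminated.
Round 4: Purple 22, Pink 31. Pink has a majority (≥27).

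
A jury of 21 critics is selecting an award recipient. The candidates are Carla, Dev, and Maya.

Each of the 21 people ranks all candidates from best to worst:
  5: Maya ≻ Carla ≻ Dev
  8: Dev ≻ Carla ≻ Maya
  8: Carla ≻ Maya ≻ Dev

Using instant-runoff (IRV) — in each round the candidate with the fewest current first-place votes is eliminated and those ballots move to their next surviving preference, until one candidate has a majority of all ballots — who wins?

Carla

Round 1: Carla 8, Dev 8, Maya 5. Maya eliminated.
Round 2: Carla 13, Dev 8. Carla has a majority (≥11).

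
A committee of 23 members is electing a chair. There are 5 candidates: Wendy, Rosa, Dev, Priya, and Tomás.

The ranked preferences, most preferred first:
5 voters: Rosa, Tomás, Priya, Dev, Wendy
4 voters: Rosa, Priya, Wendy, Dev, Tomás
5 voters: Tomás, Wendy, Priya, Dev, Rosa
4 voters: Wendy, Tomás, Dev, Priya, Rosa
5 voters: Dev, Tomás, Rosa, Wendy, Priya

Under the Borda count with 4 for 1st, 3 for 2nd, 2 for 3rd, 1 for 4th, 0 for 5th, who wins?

Tomás

Wendy: 5×0 + 4×2 + 5×3 + 4×4 + 5×1 = 44
Rosa: 5×4 + 4×4 + 5×0 + 4×0 + 5×2 = 46
Dev: 5×1 + 4×1 + 5×1 + 4×2 + 5×4 = 42
Priya: 5×2 + 4×3 + 5×2 + 4×1 + 5×0 = 36
Tomás: 5×3 + 4×0 + 5×4 + 4×3 + 5×3 = 62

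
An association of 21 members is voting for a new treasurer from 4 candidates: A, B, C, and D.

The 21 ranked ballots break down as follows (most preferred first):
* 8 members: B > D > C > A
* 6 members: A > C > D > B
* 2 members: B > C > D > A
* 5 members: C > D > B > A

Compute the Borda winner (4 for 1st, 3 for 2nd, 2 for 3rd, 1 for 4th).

C

A: 8×1 + 6×4 + 2×1 + 5×1 = 39
B: 8×4 + 6×1 + 2×4 + 5×2 = 56
C: 8×2 + 6×3 + 2×3 + 5×4 = 60
D: 8×3 + 6×2 + 2×2 + 5×3 = 55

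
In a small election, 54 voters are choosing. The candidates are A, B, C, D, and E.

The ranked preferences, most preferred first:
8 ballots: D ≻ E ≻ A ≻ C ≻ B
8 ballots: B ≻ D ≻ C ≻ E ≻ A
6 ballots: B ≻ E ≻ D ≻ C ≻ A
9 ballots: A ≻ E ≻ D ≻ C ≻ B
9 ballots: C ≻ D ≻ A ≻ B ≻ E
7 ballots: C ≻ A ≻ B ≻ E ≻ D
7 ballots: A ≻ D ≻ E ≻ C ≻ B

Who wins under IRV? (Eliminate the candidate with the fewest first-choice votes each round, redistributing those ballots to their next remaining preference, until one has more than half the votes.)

Round 1: A 16, B 14, C 16, D 8, E 0. E eliminated.
Round 2: A 16, B 14, C 16, D 8. D eliminated.
Round 3: A 24, B 14, C 16. B eliminated.
Round 4: A 24, C 30. C has a majority (≥28).

C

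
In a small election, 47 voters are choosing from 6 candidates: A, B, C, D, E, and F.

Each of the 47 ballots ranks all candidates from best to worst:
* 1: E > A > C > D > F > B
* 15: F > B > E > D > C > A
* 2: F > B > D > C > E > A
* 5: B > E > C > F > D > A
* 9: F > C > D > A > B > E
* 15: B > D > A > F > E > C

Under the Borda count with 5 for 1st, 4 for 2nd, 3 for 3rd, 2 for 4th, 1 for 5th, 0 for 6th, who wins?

A: 1×4 + 15×0 + 2×0 + 5×0 + 9×2 + 15×3 = 67
B: 1×0 + 15×4 + 2×4 + 5×5 + 9×1 + 15×5 = 177
C: 1×3 + 15×1 + 2×2 + 5×3 + 9×4 + 15×0 = 73
D: 1×2 + 15×2 + 2×3 + 5×1 + 9×3 + 15×4 = 130
E: 1×5 + 15×3 + 2×1 + 5×4 + 9×0 + 15×1 = 87
F: 1×1 + 15×5 + 2×5 + 5×2 + 9×5 + 15×2 = 171

B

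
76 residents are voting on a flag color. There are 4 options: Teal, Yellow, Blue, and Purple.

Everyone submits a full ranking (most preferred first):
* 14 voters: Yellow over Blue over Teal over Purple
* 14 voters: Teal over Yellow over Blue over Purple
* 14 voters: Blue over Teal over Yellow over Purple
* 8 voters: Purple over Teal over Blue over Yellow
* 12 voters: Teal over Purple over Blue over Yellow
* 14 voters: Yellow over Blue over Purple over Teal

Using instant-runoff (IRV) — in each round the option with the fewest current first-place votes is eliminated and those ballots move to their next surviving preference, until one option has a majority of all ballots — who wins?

Teal

Round 1: Teal 26, Yellow 28, Blue 14, Purple 8. Purple eliminated.
Round 2: Teal 34, Yellow 28, Blue 14. Blue eliminated.
Round 3: Teal 48, Yellow 28. Teal has a majority (≥39).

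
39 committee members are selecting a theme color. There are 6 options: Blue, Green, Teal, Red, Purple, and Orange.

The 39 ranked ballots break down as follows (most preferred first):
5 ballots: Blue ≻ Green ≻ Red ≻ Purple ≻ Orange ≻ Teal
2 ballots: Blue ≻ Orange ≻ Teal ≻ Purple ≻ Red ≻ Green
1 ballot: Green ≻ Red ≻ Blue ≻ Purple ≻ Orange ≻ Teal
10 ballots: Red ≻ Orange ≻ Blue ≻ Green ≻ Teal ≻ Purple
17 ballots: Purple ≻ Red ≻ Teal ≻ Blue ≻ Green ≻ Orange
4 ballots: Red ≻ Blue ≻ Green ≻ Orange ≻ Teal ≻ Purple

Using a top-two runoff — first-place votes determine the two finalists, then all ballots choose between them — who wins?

Red

Round 1 first-place votes: Blue 7, Green 1, Teal 0, Red 14, Purple 17, Orange 0. Purple and Red advance.
Runoff: Purple is ranked above Red on 19 ballots, Red above Purple on 20.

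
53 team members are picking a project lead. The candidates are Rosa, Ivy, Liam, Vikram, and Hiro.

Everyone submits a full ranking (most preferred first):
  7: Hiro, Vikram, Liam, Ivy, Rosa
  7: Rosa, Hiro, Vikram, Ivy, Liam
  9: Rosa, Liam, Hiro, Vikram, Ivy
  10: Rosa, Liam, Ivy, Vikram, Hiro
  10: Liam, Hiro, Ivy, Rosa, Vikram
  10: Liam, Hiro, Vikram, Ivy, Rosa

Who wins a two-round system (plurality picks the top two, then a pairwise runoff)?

Round 1 first-place votes: Rosa 26, Ivy 0, Liam 20, Vikram 0, Hiro 7. Rosa and Liam advance.
Runoff: Rosa is ranked above Liam on 26 ballots, Liam above Rosa on 27.

Liam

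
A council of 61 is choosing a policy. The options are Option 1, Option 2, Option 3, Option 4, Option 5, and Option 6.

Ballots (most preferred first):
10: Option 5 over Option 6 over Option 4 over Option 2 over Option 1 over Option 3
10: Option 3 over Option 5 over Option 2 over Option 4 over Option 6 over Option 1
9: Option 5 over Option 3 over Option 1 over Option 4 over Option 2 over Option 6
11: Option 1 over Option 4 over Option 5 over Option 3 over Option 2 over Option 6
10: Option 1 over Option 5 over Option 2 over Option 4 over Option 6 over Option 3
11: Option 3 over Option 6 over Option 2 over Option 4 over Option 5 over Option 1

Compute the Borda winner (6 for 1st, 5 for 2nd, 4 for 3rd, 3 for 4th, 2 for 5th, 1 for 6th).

Option 1: 10×2 + 10×1 + 9×4 + 11×6 + 10×6 + 11×1 = 203
Option 2: 10×3 + 10×4 + 9×2 + 11×2 + 10×4 + 11×4 = 194
Option 3: 10×1 + 10×6 + 9×5 + 11×3 + 10×1 + 11×6 = 224
Option 4: 10×4 + 10×3 + 9×3 + 11×5 + 10×3 + 11×3 = 215
Option 5: 10×6 + 10×5 + 9×6 + 11×4 + 10×5 + 11×2 = 280
Option 6: 10×5 + 10×2 + 9×1 + 11×1 + 10×2 + 11×5 = 165

Option 5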